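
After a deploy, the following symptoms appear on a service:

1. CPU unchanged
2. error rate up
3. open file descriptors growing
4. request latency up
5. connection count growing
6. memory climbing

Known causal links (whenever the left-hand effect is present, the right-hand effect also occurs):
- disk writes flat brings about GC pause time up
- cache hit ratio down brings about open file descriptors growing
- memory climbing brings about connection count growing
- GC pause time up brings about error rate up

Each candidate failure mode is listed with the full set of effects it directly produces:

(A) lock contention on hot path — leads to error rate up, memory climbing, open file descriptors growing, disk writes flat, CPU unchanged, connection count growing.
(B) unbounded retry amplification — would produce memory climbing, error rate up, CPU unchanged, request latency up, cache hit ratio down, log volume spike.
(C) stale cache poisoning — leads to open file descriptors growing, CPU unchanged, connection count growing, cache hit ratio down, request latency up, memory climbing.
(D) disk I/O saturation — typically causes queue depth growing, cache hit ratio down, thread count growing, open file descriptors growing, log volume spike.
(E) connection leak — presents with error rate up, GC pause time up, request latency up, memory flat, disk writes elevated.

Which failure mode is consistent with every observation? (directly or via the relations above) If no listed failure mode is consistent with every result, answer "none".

B

Testing each hypothesis:
(A) lock contention on hot path — does not account for request latency up
(B) unbounded retry amplification — CPU unchanged ✓; error rate up ✓; open file descriptors growing ✓ (through cache hit ratio down → open file descriptors growing); request latency up ✓; connection count growing ✓ (through memory climbing → connection count growing); memory climbing ✓
(C) stale cache poisoning — does not account for error rate up
(D) disk I/O saturation — does not account for CPU unchanged, error rate up, request latency up, connection count growing, memory climbing
(E) connection leak — fails on CPU unchanged, open file descriptors growing, connection count growing, memory climbing (predicts memory flat, not memory climbing)
(B) alone accounts for all the evidence.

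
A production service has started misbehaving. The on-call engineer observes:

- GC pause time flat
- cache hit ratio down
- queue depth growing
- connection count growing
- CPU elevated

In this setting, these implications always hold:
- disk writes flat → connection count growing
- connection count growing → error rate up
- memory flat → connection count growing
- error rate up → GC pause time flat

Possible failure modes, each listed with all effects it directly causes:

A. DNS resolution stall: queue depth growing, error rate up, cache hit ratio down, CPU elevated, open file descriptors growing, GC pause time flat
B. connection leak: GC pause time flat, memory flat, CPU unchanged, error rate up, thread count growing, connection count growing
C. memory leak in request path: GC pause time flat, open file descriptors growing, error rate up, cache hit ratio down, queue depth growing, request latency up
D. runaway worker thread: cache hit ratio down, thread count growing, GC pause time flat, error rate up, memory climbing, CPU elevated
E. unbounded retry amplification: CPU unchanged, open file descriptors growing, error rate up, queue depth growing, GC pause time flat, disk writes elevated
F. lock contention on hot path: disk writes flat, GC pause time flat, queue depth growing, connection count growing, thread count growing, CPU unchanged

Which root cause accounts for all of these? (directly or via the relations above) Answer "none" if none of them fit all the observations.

none

Testing each hypothesis:
(A) DNS resolution stall — does not account for connection count growing
(B) connection leak — GC pause time flat match; cache hit ratio down miss; queue depth growing miss; connection count growing match; CPU elevated miss
(C) memory leak in request path — does not account for connection count growing, CPU elevated
(D) runaway worker thread — does not account for queue depth growing, connection count growing
(E) unbounded retry amplification — GC pause time flat match; cache hit ratio down miss; queue depth growing match; connection count growing miss; CPU elevated miss
(F) lock contention on hot path — GC pause time flat match; cache hit ratio down miss; queue depth growing match; connection count growing match; CPU elevated miss
None of the listed candidates fits everything.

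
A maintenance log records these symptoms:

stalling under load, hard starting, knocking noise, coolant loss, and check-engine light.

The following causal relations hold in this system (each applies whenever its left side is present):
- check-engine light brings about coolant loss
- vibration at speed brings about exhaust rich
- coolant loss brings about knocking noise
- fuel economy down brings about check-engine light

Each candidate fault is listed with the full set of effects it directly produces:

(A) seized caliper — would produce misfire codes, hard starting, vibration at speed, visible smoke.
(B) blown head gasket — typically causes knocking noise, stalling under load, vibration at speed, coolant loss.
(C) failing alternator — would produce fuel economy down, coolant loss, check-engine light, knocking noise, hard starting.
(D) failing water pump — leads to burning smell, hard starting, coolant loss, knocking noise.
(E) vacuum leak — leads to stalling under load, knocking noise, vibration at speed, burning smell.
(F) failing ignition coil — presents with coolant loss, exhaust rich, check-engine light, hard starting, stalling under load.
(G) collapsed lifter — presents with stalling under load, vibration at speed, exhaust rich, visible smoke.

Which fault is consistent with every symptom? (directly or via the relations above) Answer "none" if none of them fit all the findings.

Checking each candidate against the observations:
(A) seized caliper — stalling under load ✗; hard starting ✓; knocking noise ✗; coolant loss ✗; check-engine light ✗
(B) blown head gasket — stalling under load ✓; hard starting ✗; knocking noise ✓; coolant loss ✓; check-engine light ✗
(C) failing alternator — does not account for stalling under load
(D) failing water pump — stalling under load ✗; hard starting ✓; knocking noise ✓; coolant loss ✓; check-engine light ✗
(E) vacuum leak — does not account for hard starting, coolant loss, check-engine light
(F) failing ignition coil — stalling under load ✓; hard starting ✓; knocking noise ✓ (via coolant loss → knocking noise); coolant loss ✓; check-engine light ✓
(G) collapsed lifter — stalling under load ✓; hard starting ✗; knocking noise ✗; coolant loss ✗; check-engine light ✗
(F) alone accounts for all the evidence.

F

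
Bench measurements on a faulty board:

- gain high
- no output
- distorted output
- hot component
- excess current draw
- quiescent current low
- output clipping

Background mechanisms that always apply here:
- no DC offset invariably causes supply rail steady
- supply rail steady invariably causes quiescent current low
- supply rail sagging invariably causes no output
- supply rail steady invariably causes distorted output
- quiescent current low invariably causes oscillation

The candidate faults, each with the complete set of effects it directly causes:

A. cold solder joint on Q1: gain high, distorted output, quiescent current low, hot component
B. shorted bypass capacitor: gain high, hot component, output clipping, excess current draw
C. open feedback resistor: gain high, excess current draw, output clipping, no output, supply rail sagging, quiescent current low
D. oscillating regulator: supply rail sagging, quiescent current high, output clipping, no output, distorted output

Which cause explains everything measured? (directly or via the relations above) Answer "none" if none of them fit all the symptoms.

Testing each hypothesis:
(A) cold solder joint on Q1 — does not account for no output, excess current draw, output clipping
(B) shorted bypass capacitor — gain high ✓; no output ✗; distorted output ✗; hot component ✓; excess current draw ✓; quiescent current low ✗; output clipping ✓
(C) open feedback resistor — does not account for distorted output, hot component
(D) oscillating regulator — gain high ✗; no output ✓; distorted output ✓; hot component ✗; excess current draw ✗; quiescent current low ✗; output clipping ✓
No candidate is consistent with all observations.

none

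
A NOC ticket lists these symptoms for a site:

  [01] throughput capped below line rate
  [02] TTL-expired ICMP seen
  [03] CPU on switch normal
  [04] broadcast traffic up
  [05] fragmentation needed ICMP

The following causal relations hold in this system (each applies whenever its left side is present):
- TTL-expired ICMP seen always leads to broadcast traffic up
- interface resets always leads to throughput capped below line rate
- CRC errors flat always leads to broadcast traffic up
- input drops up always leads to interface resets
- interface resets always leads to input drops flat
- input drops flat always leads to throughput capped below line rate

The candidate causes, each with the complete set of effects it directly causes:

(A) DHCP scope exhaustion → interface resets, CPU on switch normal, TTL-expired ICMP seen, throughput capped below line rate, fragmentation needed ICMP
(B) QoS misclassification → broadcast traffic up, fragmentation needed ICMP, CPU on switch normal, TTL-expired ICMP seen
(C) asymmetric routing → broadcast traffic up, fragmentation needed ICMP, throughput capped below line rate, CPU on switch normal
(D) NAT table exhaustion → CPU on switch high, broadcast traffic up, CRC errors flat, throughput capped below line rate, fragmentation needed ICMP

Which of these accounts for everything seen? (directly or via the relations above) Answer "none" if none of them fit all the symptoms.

For each candidate, compare predicted effects to what was observed:
(A) DHCP scope exhaustion — accounts for every observation (broadcast traffic up by TTL-expired ICMP seen → broadcast traffic up)
(B) QoS misclassification — does not account for throughput capped below line rate
(C) asymmetric routing — throughput capped below line rate match; TTL-expired ICMP seen miss; CPU on switch normal match; broadcast traffic up match; fragmentation needed ICMP match
(D) NAT table exhaustion — fails on TTL-expired ICMP seen, CPU on switch normal (predicts CPU on switch high, not CPU on switch normal)
(A) is the only candidate with no mismatches.

A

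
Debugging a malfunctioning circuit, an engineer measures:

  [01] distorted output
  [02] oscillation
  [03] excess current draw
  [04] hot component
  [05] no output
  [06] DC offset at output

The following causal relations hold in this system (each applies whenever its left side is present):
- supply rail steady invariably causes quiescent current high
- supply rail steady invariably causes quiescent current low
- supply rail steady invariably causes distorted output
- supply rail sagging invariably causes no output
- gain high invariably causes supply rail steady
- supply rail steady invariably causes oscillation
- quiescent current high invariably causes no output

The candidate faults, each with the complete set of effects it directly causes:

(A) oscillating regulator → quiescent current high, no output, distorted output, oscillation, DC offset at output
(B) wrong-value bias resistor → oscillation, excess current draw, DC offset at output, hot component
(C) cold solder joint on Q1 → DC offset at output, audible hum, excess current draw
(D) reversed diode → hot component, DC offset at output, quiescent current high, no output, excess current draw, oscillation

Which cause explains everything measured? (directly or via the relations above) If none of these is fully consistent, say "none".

Per-candidate check:
(A) oscillating regulator — does not account for excess current draw, hot component
(B) wrong-value bias resistor — distorted output ✗; oscillation ✓; excess current draw ✓; hot component ✓; no output ✗; DC offset at output ✓
(C) cold solder joint on Q1 — distorted output ✗; oscillation ✗; excess current draw ✓; hot component ✗; no output ✗; DC offset at output ✓
(D) reversed diode — distorted output ✗; oscillation ✓; excess current draw ✓; hot component ✓; no output ✓; DC offset at output ✓
No candidate is consistent with all observations.

none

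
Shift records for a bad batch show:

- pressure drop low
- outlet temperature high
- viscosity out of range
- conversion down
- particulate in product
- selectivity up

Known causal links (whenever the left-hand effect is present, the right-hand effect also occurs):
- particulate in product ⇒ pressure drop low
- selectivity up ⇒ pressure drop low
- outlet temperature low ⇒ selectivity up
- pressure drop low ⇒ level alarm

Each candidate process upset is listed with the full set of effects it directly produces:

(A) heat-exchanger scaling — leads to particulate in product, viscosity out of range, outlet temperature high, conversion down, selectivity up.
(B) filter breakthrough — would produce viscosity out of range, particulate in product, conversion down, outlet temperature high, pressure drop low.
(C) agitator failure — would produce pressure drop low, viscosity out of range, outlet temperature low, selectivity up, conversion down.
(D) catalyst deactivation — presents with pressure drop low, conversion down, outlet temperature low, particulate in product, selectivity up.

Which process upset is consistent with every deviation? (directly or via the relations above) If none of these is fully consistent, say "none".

A

Per-candidate check:
(A) heat-exchanger scaling — pressure drop low yes (by selectivity up → pressure drop low); outlet temperature high yes; viscosity out of range yes; conversion down yes; particulate in product yes; selectivity up yes
(B) filter breakthrough — pressure drop low yes; outlet temperature high yes; viscosity out of range yes; conversion down yes; particulate in product yes; selectivity up NO
(C) agitator failure — fails on outlet temperature high, particulate in product (predicts outlet temperature low, not outlet temperature high)
(D) catalyst deactivation — pressure drop low yes; outlet temperature high NO; viscosity out of range NO; conversion down yes; particulate in product yes; selectivity up yes
(A) alone accounts for all the evidence.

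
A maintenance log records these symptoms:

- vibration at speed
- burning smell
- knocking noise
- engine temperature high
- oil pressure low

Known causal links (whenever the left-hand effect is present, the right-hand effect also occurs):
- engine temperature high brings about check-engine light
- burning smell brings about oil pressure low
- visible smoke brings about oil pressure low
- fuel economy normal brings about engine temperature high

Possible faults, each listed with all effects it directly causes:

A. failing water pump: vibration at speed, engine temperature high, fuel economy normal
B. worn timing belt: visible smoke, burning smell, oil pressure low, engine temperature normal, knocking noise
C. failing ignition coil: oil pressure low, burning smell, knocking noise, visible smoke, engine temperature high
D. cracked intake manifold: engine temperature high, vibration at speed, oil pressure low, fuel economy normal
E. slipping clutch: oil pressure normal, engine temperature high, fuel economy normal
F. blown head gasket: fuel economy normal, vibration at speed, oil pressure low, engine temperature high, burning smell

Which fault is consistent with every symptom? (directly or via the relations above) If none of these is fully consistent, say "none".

none

For each candidate, compare predicted effects to what was observed:
(A) failing water pump — vibration at speed +; burning smell -; knocking noise -; engine temperature high +; oil pressure low -
(B) worn timing belt — fails on vibration at speed, engine temperature high (predicts engine temperature normal, not engine temperature high)
(C) failing ignition coil — does not account for vibration at speed
(D) cracked intake manifold — vibration at speed +; burning smell -; knocking noise -; engine temperature high +; oil pressure low +
(E) slipping clutch — fails on vibration at speed, burning smell, knocking noise, oil pressure low (predicts oil pressure normal, not oil pressure low)
(F) blown head gasket — vibration at speed +; burning smell +; knocking noise -; engine temperature high +; oil pressure low +
None of the listed candidates fits everything.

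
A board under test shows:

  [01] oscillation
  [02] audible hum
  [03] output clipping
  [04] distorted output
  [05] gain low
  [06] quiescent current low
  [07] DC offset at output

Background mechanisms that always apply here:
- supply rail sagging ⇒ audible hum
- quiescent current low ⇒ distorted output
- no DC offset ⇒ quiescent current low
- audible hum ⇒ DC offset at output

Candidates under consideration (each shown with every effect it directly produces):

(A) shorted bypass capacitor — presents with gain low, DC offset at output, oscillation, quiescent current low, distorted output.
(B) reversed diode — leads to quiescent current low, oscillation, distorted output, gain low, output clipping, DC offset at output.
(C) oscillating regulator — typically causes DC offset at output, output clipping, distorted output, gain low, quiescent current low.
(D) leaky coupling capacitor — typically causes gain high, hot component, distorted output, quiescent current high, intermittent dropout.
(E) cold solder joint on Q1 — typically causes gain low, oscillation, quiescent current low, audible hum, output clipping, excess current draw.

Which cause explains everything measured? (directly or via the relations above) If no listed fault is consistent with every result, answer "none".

E

Checking each candidate against the observations:
(A) shorted bypass capacitor — does not account for audible hum, output clipping
(B) reversed diode — oscillation +; audible hum -; output clipping +; distorted output +; gain low +; quiescent current low +; DC offset at output +
(C) oscillating regulator — does not account for oscillation, audible hum
(D) leaky coupling capacitor — fails on oscillation, audible hum, output clipping, gain low, quiescent current low, DC offset at output (predicts gain high, not gain low; predicts quiescent current high, not quiescent current low)
(E) cold solder joint on Q1 — accounts for every observation (distorted output through quiescent current low → distorted output)
Only (E) is consistent with every observation.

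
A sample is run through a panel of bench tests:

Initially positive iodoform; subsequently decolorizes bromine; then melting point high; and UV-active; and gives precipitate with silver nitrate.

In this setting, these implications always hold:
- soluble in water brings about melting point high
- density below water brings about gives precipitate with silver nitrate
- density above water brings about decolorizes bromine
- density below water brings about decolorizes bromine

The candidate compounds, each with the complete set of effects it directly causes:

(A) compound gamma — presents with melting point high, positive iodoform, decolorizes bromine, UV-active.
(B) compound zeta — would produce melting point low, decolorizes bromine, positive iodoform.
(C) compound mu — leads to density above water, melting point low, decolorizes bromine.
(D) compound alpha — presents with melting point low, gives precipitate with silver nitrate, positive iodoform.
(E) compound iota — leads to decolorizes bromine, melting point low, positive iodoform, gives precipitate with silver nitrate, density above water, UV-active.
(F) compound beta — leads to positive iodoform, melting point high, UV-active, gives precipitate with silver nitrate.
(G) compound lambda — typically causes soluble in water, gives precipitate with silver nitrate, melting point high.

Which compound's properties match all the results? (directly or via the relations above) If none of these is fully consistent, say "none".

none

Checking each candidate against the observations:
(A) compound gamma — positive iodoform +; decolorizes bromine +; melting point high +; UV-active +; gives precipitate with silver nitrate -
(B) compound zeta — positive iodoform +; decolorizes bromine +; melting point high -; UV-active -; gives precipitate with silver nitrate -
(C) compound mu — positive iodoform -; decolorizes bromine +; melting point high -; UV-active -; gives precipitate with silver nitrate -
(D) compound alpha — positive iodoform +; decolorizes bromine -; melting point high -; UV-active -; gives precipitate with silver nitrate +
(E) compound iota — positive iodoform +; decolorizes bromine +; melting point high -; UV-active +; gives precipitate with silver nitrate +
(F) compound beta — positive iodoform +; decolorizes bromine -; melting point high +; UV-active +; gives precipitate with silver nitrate +
(G) compound lambda — does not account for positive iodoform, decolorizes bromine, UV-active
Every candidate fails on at least one observation.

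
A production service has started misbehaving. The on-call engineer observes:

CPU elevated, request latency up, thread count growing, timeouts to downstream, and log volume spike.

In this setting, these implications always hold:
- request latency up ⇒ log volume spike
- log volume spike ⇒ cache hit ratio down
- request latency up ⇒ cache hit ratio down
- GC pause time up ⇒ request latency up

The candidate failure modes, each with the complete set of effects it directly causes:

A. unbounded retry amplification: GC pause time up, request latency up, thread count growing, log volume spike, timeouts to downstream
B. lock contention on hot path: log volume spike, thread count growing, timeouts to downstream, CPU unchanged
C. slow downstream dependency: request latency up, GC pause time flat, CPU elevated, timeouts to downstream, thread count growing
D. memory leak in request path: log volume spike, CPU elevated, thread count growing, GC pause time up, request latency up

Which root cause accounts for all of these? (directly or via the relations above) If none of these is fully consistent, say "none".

Checking each candidate against the observations:
(A) unbounded retry amplification — does not account for CPU elevated
(B) lock contention on hot path — CPU elevated -; request latency up -; thread count growing +; timeouts to downstream +; log volume spike +
(C) slow downstream dependency — accounts for every observation (log volume spike through request latency up → log volume spike)
(D) memory leak in request path — CPU elevated +; request latency up +; thread count growing +; timeouts to downstream -; log volume spike +
Only (C) is consistent with every observation.

C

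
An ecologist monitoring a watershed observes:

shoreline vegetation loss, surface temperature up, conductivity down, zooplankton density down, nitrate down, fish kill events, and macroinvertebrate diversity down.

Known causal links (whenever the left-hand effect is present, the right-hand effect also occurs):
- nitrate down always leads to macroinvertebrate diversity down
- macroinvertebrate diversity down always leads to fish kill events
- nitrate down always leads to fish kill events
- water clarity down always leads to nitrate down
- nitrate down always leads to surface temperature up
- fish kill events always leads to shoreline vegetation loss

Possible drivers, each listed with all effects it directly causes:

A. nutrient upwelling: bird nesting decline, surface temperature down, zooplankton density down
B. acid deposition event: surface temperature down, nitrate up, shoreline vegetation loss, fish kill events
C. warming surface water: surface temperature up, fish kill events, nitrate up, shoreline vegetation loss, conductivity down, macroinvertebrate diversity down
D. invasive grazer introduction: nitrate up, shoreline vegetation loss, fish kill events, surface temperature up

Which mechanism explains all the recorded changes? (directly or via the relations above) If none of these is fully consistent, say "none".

Checking each candidate against the observations:
(A) nutrient upwelling — shoreline vegetation loss NO; surface temperature up NO; conductivity down NO; zooplankton density down yes; nitrate down NO; fish kill events NO; macroinvertebrate diversity down NO
(B) acid deposition event — fails on surface temperature up, conductivity down, zooplankton density down, nitrate down, macroinvertebrate diversity down (predicts surface temperature down, not surface temperature up; predicts nitrate up, not nitrate down)
(C) warming surface water — fails on zooplankton density down, nitrate down (predicts nitrate up, not nitrate down)
(D) invasive grazer introduction — fails on conductivity down, zooplankton density down, nitrate down, macroinvertebrate diversity down (predicts nitrate up, not nitrate down)
None of the listed candidates fits everything.

none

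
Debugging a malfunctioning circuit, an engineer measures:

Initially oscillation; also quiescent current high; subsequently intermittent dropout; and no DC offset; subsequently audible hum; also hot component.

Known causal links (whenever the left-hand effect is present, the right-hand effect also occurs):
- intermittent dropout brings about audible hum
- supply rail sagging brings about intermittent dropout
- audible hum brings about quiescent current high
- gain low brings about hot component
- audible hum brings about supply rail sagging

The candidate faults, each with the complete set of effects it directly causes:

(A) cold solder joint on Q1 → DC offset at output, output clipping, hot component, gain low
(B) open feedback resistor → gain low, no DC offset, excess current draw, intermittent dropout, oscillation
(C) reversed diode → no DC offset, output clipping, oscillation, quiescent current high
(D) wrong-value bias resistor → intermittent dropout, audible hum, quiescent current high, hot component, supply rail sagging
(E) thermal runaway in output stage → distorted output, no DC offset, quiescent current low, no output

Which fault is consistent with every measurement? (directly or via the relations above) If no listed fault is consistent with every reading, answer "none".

Per-candidate check:
(A) cold solder joint on Q1 — fails on oscillation, quiescent current high, intermittent dropout, no DC offset, audible hum (predicts DC offset at output, not no DC offset)
(B) open feedback resistor — oscillation match; quiescent current high match (by intermittent dropout → audible hum → quiescent current high); intermittent dropout match; no DC offset match; audible hum match (by intermittent dropout → audible hum); hot component match (by gain low → hot component)
(C) reversed diode — oscillation match; quiescent current high match; intermittent dropout miss; no DC offset match; audible hum miss; hot component miss
(D) wrong-value bias resistor — oscillation miss; quiescent current high match; intermittent dropout match; no DC offset miss; audible hum match; hot component match
(E) thermal runaway in output stage — oscillation miss; quiescent current high miss; intermittent dropout miss; no DC offset match; audible hum miss; hot component miss
(B) is the only candidate with no mismatches.

B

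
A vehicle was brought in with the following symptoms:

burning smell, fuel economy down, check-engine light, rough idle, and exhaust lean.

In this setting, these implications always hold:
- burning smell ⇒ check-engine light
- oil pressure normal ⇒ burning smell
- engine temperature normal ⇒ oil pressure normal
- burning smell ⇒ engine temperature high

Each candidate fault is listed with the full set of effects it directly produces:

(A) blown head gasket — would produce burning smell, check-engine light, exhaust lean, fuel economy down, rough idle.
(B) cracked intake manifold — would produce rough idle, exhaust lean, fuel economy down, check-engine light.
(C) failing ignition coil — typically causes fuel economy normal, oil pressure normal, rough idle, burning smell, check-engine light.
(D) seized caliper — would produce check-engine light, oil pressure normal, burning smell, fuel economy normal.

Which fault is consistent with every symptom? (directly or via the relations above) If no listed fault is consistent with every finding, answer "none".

Testing each hypothesis:
(A) blown head gasket — burning smell yes; fuel economy down yes; check-engine light yes; rough idle yes; exhaust lean yes
(B) cracked intake manifold — burning smell NO; fuel economy down yes; check-engine light yes; rough idle yes; exhaust lean yes
(C) failing ignition coil — burning smell yes; fuel economy down NO; check-engine light yes; rough idle yes; exhaust lean NO
(D) seized caliper — burning smell yes; fuel economy down NO; check-engine light yes; rough idle NO; exhaust lean NO
(A) is the only candidate with no mismatches.

A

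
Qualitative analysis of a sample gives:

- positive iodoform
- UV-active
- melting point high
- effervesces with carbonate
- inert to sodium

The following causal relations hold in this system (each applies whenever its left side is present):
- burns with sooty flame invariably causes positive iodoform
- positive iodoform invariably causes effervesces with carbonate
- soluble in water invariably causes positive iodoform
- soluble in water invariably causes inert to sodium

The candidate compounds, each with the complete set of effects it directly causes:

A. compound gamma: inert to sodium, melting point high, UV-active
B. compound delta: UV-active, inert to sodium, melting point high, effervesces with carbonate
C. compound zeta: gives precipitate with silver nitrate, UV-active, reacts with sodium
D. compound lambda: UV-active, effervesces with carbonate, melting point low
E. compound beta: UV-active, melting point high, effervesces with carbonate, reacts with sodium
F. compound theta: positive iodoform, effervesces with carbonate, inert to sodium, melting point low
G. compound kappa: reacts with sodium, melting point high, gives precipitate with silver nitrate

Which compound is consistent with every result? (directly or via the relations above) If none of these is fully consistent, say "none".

Per-candidate check:
(A) compound gamma — does not account for positive iodoform, effervesces with carbonate
(B) compound delta — positive iodoform ✗; UV-active ✓; melting point high ✓; effervesces with carbonate ✓; inert to sodium ✓
(C) compound zeta — positive iodoform ✗; UV-active ✓; melting point high ✗; effervesces with carbonate ✗; inert to sodium ✗
(D) compound lambda — positive iodoform ✗; UV-active ✓; melting point high ✗; effervesces with carbonate ✓; inert to sodium ✗
(E) compound beta — fails on positive iodoform, inert to sodium (predicts reacts with sodium, not inert to sodium)
(F) compound theta — fails on UV-active, melting point high (predicts melting point low, not melting point high)
(G) compound kappa — positive iodoform ✗; UV-active ✗; melting point high ✓; effervesces with carbonate ✗; inert to sodium ✗
None of the listed candidates fits everything.

none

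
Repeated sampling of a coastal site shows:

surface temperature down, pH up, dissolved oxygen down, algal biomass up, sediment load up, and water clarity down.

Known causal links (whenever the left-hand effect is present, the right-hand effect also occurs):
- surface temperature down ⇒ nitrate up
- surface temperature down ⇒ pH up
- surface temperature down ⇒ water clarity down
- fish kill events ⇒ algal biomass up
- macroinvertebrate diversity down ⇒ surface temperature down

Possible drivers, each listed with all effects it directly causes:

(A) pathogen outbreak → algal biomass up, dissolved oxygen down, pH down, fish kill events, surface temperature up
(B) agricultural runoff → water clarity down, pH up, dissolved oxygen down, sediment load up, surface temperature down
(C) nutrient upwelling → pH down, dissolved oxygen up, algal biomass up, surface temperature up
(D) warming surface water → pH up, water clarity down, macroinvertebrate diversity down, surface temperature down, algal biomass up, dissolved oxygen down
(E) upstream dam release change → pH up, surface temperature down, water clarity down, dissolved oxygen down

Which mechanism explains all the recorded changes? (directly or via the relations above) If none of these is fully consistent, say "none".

none

Checking each candidate against the observations:
(A) pathogen outbreak — surface temperature down -; pH up -; dissolved oxygen down +; algal biomass up +; sediment load up -; water clarity down -
(B) agricultural runoff — surface temperature down +; pH up +; dissolved oxygen down +; algal biomass up -; sediment load up +; water clarity down +
(C) nutrient upwelling — fails on surface temperature down, pH up, dissolved oxygen down, sediment load up, water clarity down (predicts surface temperature up, not surface temperature down; predicts pH down, not pH up; predicts dissolved oxygen up, not dissolved oxygen down)
(D) warming surface water — does not account for sediment load up
(E) upstream dam release change — does not account for algal biomass up, sediment load up
None of the listed candidates fits everything.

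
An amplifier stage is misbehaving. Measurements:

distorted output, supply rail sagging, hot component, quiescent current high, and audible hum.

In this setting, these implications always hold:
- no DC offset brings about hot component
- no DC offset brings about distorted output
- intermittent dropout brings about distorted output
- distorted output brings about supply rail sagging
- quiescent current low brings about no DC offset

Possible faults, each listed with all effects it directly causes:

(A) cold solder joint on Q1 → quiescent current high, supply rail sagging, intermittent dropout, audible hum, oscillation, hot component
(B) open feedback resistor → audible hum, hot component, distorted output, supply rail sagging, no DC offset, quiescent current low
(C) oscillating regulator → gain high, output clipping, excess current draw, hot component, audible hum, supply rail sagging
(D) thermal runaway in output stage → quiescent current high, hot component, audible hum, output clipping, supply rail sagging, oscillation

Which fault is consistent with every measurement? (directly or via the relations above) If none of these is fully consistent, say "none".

Testing each hypothesis:
(A) cold solder joint on Q1 — accounts for every observation (distorted output through intermittent dropout → distorted output)
(B) open feedback resistor — fails on quiescent current high (predicts quiescent current low, not quiescent current high)
(C) oscillating regulator — distorted output miss; supply rail sagging match; hot component match; quiescent current high miss; audible hum match
(D) thermal runaway in output stage — distorted output miss; supply rail sagging match; hot component match; quiescent current high match; audible hum match
Only (A) is consistent with every observation.

A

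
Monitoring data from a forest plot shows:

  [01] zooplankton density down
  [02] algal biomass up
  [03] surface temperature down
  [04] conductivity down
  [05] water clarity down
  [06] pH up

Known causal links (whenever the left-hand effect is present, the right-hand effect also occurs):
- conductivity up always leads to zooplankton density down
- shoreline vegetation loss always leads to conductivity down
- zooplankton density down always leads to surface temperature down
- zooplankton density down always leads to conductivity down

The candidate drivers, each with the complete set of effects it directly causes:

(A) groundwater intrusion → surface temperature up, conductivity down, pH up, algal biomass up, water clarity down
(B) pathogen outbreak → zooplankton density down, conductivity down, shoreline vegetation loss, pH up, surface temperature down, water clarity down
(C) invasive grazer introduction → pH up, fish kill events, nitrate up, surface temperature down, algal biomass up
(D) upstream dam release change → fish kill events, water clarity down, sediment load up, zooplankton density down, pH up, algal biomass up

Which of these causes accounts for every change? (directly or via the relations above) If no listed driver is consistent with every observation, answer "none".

Testing each hypothesis:
(A) groundwater intrusion — fails on zooplankton density down, surface temperature down (predicts surface temperature up, not surface temperature down)
(B) pathogen outbreak — does not account for algal biomass up
(C) invasive grazer introduction — zooplankton density down -; algal biomass up +; surface temperature down +; conductivity down -; water clarity down -; pH up +
(D) upstream dam release change — zooplankton density down +; algal biomass up +; surface temperature down + (through zooplankton density down → surface temperature down); conductivity down + (through zooplankton density down → conductivity down); water clarity down +; pH up +
(D) is the only candidate with no mismatches.

D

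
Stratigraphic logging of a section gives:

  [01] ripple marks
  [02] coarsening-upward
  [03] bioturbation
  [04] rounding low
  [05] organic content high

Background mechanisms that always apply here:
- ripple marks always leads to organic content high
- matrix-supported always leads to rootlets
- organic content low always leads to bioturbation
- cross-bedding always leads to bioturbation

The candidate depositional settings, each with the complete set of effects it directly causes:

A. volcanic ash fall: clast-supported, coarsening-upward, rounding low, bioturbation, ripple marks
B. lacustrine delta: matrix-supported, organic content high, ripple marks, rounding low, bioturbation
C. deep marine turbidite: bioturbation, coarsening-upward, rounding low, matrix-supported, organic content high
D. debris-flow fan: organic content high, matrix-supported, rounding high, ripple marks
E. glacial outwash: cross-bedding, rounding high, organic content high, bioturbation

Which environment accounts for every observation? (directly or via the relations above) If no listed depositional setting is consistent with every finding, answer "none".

A

Checking each candidate against the observations:
(A) volcanic ash fall — accounts for every observation (organic content high via ripple marks → organic content high)
(B) lacustrine delta — ripple marks match; coarsening-upward miss; bioturbation match; rounding low match; organic content high match
(C) deep marine turbidite — ripple marks miss; coarsening-upward match; bioturbation match; rounding low match; organic content high match
(D) debris-flow fan — ripple marks match; coarsening-upward miss; bioturbation miss; rounding low miss; organic content high match
(E) glacial outwash — ripple marks miss; coarsening-upward miss; bioturbation match; rounding low miss; organic content high match
Only (A) is consistent with every observation.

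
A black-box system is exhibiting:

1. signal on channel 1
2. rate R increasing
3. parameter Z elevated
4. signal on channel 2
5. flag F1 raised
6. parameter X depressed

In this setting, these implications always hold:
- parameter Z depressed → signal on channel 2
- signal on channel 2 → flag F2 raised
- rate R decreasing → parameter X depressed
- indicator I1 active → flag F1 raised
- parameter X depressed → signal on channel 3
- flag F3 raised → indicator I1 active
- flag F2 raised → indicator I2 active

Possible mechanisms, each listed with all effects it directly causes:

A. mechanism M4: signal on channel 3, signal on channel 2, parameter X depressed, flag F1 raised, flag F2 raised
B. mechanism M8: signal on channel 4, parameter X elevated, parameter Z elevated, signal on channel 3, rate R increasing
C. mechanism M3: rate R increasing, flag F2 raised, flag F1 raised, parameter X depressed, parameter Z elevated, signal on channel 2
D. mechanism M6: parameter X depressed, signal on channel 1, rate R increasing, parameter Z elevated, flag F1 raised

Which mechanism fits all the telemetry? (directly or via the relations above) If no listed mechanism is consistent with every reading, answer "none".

none

For each candidate, compare predicted effects to what was observed:
(A) mechanism M4 — does not account for signal on channel 1, rate R increasing, parameter Z elevated
(B) mechanism M8 — fails on signal on channel 1, signal on channel 2, flag F1 raised, parameter X depressed (predicts parameter X elevated, not parameter X depressed)
(C) mechanism M3 — does not account for signal on channel 1
(D) mechanism M6 — signal on channel 1 match; rate R increasing match; parameter Z elevated match; signal on channel 2 miss; flag F1 raised match; parameter X depressed match
Every candidate fails on at least one observation.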